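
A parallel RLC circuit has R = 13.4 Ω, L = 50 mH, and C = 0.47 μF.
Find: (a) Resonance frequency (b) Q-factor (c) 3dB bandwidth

Step 1 — Resonance: ω₀ = 1/√(LC) = 1/√(0.05·4.7e-07) = 6523 rad/s.
Step 2 — f₀ = ω₀/(2π) = 1038 Hz.
Step 3 — Parallel Q: Q = R/(ω₀L) = 13.4/(6523·0.05) = 0.04108.
Step 4 — Bandwidth: Δω = ω₀/Q = 1.588e+05 rad/s; BW = Δω/(2π) = 2.527e+04 Hz.

(a) f₀ = 1038 Hz  (b) Q = 0.04108  (c) BW = 2.527e+04 Hz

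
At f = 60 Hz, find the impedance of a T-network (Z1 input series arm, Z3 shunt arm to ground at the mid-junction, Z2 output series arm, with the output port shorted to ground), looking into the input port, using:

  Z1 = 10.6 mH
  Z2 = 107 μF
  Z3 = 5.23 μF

Step 1 — Angular frequency: ω = 2π·f = 2π·60 = 377 rad/s.
Step 2 — Component impedances:
  Z1: Z = jωL = j·377·0.0106 = 0 + j3.996 Ω
  Z2: Z = 1/(jωC) = -j/(ω·C) = 0 - j24.79 Ω
  Z3: Z = 1/(jωC) = -j/(ω·C) = 0 - j507.2 Ω
Step 3 — With the output port shorted to ground, the output series arm Z2 runs from the junction to ground; the shunt arm Z3 also runs from the junction to ground. They appear in parallel: Z3 || Z2 = 0 - j23.64 Ω.
Step 4 — Series with input arm Z1: Z_in = Z1 + (Z3 || Z2) = 0 - j19.64 Ω = 19.64∠-90.0° Ω.

Z = 0 - j19.64 Ω = 19.64∠-90.0° Ω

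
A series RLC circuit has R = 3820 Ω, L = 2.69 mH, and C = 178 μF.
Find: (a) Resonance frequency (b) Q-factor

Step 1 — Resonance condition Im(Z)=0 gives ω₀ = 1/√(LC).
Step 2 — ω₀ = 1/√(0.00269·0.000178) = 1445 rad/s.
Step 3 — f₀ = ω₀/(2π) = 230 Hz.
Step 4 — Series Q: Q = ω₀L/R = 1445·0.00269/3820 = 0.001018.

(a) f₀ = 230 Hz  (b) Q = 0.001018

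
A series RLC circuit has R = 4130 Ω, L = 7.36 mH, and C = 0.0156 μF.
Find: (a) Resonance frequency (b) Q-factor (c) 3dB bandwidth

Step 1 — Resonance: ω₀ = 1/√(LC) = 1/√(0.00736·1.56e-08) = 9.333e+04 rad/s.
Step 2 — f₀ = ω₀/(2π) = 1.485e+04 Hz.
Step 3 — Series Q: Q = ω₀L/R = 9.333e+04·0.00736/4130 = 0.1663.
Step 4 — Bandwidth: Δω = ω₀/Q = 5.611e+05 rad/s; BW = Δω/(2π) = 8.931e+04 Hz.

(a) f₀ = 1.485e+04 Hz  (b) Q = 0.1663  (c) BW = 8.931e+04 Hz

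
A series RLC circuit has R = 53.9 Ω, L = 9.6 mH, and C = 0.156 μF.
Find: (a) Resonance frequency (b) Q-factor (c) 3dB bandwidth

Step 1 — Resonance: ω₀ = 1/√(LC) = 1/√(0.0096·1.56e-07) = 2.584e+04 rad/s.
Step 2 — f₀ = ω₀/(2π) = 4113 Hz.
Step 3 — Series Q: Q = ω₀L/R = 2.584e+04·0.0096/53.9 = 4.602.
Step 4 — Bandwidth: Δω = ω₀/Q = 5615 rad/s; BW = Δω/(2π) = 893.6 Hz.

(a) f₀ = 4113 Hz  (b) Q = 4.602  (c) BW = 893.6 Hz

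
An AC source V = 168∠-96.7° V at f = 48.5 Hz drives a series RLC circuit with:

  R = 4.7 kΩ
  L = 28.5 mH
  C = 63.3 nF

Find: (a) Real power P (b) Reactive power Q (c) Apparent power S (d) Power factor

Step 1 — Angular frequency: ω = 2π·f = 2π·48.5 = 304.7 rad/s.
Step 2 — Component impedances:
  R: Z = R = 4700 Ω
  L: Z = jωL = j·304.7·0.0285 = 0 + j8.685 Ω
  C: Z = 1/(jωC) = -j/(ω·C) = 0 - j5.184e+04 Ω
Step 3 — Series combination: Z_total = R + L + C = 4700 - j5.183e+04 Ω = 5.205e+04∠-84.8° Ω.
Step 4 — Source phasor: V = 168∠-96.7° V = -19.6 - j166.9 V.
Step 5 — Current: I = V / Z = 0.003159 - j0.0006646 A = 0.003228∠-11.9° A.
Step 6 — Complex power: S = V·I* = 0.04897 - j0.5401 VA.
Step 7 — Real power: P = Re(S) = 0.04897 W.
Step 8 — Reactive power: Q = Im(S) = -0.5401 VAR.
Step 9 — Apparent power: |S| = 0.5423 VA.
Step 10 — Power factor: PF = P/|S| = 0.09031 (leading).

(a) P = 0.04897 W  (b) Q = -0.5401 VAR  (c) S = 0.5423 VA  (d) PF = 0.09031 (leading)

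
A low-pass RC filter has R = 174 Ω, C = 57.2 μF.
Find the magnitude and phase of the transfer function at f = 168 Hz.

Step 1 — Angular frequency: ω = 2π·168 = 1056 rad/s.
Step 2 — Transfer function: H(jω) = 1/(1 + jωRC).
Step 3 — Denominator: 1 + jωRC = 1 + j·1056·174·5.72e-05 = 1 + j10.51.
Step 4 — H = 0.008979 - j0.09433.
Step 5 — Magnitude: |H| = 0.09476 (-20.5 dB); phase: φ = -84.6°.

|H| = 0.09476 (-20.5 dB), φ = -84.6°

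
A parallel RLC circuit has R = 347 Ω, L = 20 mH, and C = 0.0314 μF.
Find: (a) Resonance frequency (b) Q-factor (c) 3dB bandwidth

Step 1 — Resonance: ω₀ = 1/√(LC) = 1/√(0.02·3.14e-08) = 3.99e+04 rad/s.
Step 2 — f₀ = ω₀/(2π) = 6351 Hz.
Step 3 — Parallel Q: Q = R/(ω₀L) = 347/(3.99e+04·0.02) = 0.4348.
Step 4 — Bandwidth: Δω = ω₀/Q = 9.178e+04 rad/s; BW = Δω/(2π) = 1.461e+04 Hz.

(a) f₀ = 6351 Hz  (b) Q = 0.4348  (c) BW = 1.461e+04 Hz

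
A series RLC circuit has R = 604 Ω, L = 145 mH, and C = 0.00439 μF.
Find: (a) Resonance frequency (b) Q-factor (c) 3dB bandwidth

Step 1 — Resonance: ω₀ = 1/√(LC) = 1/√(0.145·4.39e-09) = 3.964e+04 rad/s.
Step 2 — f₀ = ω₀/(2π) = 6308 Hz.
Step 3 — Series Q: Q = ω₀L/R = 3.964e+04·0.145/604 = 9.515.
Step 4 — Bandwidth: Δω = ω₀/Q = 4166 rad/s; BW = Δω/(2π) = 663 Hz.

(a) f₀ = 6308 Hz  (b) Q = 9.515  (c) BW = 663 Hz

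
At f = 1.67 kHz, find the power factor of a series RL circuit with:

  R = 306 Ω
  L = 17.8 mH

Step 1 — Angular frequency: ω = 2π·f = 2π·1670 = 1.049e+04 rad/s.
Step 2 — Component impedances:
  R: Z = R = 306 Ω
  L: Z = jωL = j·1.049e+04·0.0178 = 0 + j186.8 Ω
Step 3 — Series combination: Z_total = R + L = 306 + j186.8 Ω = 358.5∠31.4° Ω.
Step 4 — Power factor: PF = cos(φ) = Re(Z)/|Z| = 306/358.5 = 0.8536.
Step 5 — Type: Im(Z) = 186.8 ⇒ lagging (phase φ = 31.4°).

PF = 0.8536 (lagging, φ = 31.4°)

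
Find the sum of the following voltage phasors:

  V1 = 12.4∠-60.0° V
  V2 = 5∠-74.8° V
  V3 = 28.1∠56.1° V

Step 1 — Convert each phasor to rectangular form:
  V1 = 12.4·(cos(-60.0°) + j·sin(-60.0°)) = 6.2 - j10.74 V
  V2 = 5·(cos(-74.8°) + j·sin(-74.8°)) = 1.311 - j4.825 V
  V3 = 28.1·(cos(56.1°) + j·sin(56.1°)) = 15.67 + j23.32 V
Step 2 — Sum components: V_total = 23.18 + j7.76 V.
Step 3 — Convert to polar: |V_total| = 24.45 V, ∠V_total = 18.5°.

V_total = 24.45∠18.5° V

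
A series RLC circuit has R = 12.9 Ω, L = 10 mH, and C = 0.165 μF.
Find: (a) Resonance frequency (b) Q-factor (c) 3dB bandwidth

Step 1 — Resonance: ω₀ = 1/√(LC) = 1/√(0.01·1.65e-07) = 2.462e+04 rad/s.
Step 2 — f₀ = ω₀/(2π) = 3918 Hz.
Step 3 — Series Q: Q = ω₀L/R = 2.462e+04·0.01/12.9 = 19.08.
Step 4 — Bandwidth: Δω = ω₀/Q = 1290 rad/s; BW = Δω/(2π) = 205.3 Hz.

(a) f₀ = 3918 Hz  (b) Q = 19.08  (c) BW = 205.3 Hz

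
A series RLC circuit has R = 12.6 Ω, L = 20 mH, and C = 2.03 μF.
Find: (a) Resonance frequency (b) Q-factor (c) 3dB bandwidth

Step 1 — Resonance condition Im(Z)=0 gives ω₀ = 1/√(LC).
Step 2 — ω₀ = 1/√(0.02·2.03e-06) = 4963 rad/s.
Step 3 — f₀ = ω₀/(2π) = 789.9 Hz.
Step 4 — Series Q: Q = ω₀L/R = 4963·0.02/12.6 = 7.878.
Step 5 — 3dB bandwidth: Δω = ω₀/Q = 630 rad/s; BW = Δω/(2π) = 100.3 Hz.

(a) f₀ = 789.9 Hz  (b) Q = 7.878  (c) BW = 100.3 Hz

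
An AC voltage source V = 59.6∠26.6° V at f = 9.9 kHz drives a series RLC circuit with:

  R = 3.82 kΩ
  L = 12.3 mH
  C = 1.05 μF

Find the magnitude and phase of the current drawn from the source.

Step 1 — Angular frequency: ω = 2π·f = 2π·9900 = 6.22e+04 rad/s.
Step 2 — Component impedances:
  R: Z = R = 3820 Ω
  L: Z = jωL = j·6.22e+04·0.0123 = 0 + j765.1 Ω
  C: Z = 1/(jωC) = -j/(ω·C) = 0 - j15.31 Ω
Step 3 — Series combination: Z_total = R + L + C = 3820 + j749.8 Ω = 3893∠11.1° Ω.
Step 4 — Source phasor: V = 59.6∠26.6° V = 53.29 + j26.69 V.
Step 5 — Ohm's law: I = V / Z_total = (53.29 + j26.69) / (3820 + j749.8) = 0.01475 + j0.00409 A.
Step 6 — Convert to polar: |I| = 0.01531 A, ∠I = 15.5°.

I = 0.01531∠15.5° A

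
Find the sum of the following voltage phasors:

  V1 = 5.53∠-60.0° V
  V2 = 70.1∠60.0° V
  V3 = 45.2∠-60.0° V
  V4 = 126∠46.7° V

Step 1 — Convert each phasor to rectangular form:
  V1 = 5.53·(cos(-60.0°) + j·sin(-60.0°)) = 2.765 - j4.789 V
  V2 = 70.1·(cos(60.0°) + j·sin(60.0°)) = 35.05 + j60.71 V
  V3 = 45.2·(cos(-60.0°) + j·sin(-60.0°)) = 22.6 - j39.14 V
  V4 = 126·(cos(46.7°) + j·sin(46.7°)) = 86.41 + j91.7 V
Step 2 — Sum components: V_total = 146.8 + j108.5 V.
Step 3 — Convert to polar: |V_total| = 182.6 V, ∠V_total = 36.5°.

V_total = 182.6∠36.5° V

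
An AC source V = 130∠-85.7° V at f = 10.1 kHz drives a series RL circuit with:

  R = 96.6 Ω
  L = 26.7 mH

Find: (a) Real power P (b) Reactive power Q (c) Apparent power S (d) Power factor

Step 1 — Angular frequency: ω = 2π·f = 2π·1.01e+04 = 6.346e+04 rad/s.
Step 2 — Component impedances:
  R: Z = R = 96.6 Ω
  L: Z = jωL = j·6.346e+04·0.0267 = 0 + j1694 Ω
Step 3 — Series combination: Z_total = R + L = 96.6 + j1694 Ω = 1697∠86.7° Ω.
Step 4 — Source phasor: V = 130∠-85.7° V = 9.747 - j129.6 V.
Step 5 — Current: I = V / Z = -0.07593 - j0.01008 A = 0.0766∠-172.4° A.
Step 6 — Complex power: S = V·I* = 0.5668 + j9.942 VA.
Step 7 — Real power: P = Re(S) = 0.5668 W.
Step 8 — Reactive power: Q = Im(S) = 9.942 VAR.
Step 9 — Apparent power: |S| = 9.958 VA.
Step 10 — Power factor: PF = P/|S| = 0.05692 (lagging).

(a) P = 0.5668 W  (b) Q = 9.942 VAR  (c) S = 9.958 VA  (d) PF = 0.05692 (lagging)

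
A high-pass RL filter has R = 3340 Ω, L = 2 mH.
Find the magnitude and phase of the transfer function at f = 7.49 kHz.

Step 1 — Angular frequency: ω = 2π·7490 = 4.706e+04 rad/s.
Step 2 — Transfer function: H(jω) = jωL/(R + jωL).
Step 3 — Numerator jωL = j·94.12; denominator R + jωL = 3340 + j94.12.
Step 4 — H = 0.0007935 + j0.02816.
Step 5 — Magnitude: |H| = 0.02817 (-31.0 dB); phase: φ = 88.4°.

|H| = 0.02817 (-31.0 dB), φ = 88.4°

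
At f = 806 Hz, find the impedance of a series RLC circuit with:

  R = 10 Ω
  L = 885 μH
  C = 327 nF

Step 1 — Angular frequency: ω = 2π·f = 2π·806 = 5064 rad/s.
Step 2 — Component impedances:
  R: Z = R = 10 Ω
  L: Z = jωL = j·5064·0.000885 = 0 + j4.482 Ω
  C: Z = 1/(jωC) = -j/(ω·C) = 0 - j603.9 Ω
Step 3 — Series combination: Z_total = R + L + C = 10 - j599.4 Ω = 599.5∠-89.0° Ω.

Z = 10 - j599.4 Ω = 599.5∠-89.0° Ω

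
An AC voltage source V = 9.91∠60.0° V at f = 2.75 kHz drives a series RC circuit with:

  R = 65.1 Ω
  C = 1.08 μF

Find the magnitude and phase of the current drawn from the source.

Step 1 — Angular frequency: ω = 2π·f = 2π·2750 = 1.728e+04 rad/s.
Step 2 — Component impedances:
  R: Z = R = 65.1 Ω
  C: Z = 1/(jωC) = -j/(ω·C) = 0 - j53.59 Ω
Step 3 — Series combination: Z_total = R + C = 65.1 - j53.59 Ω = 84.32∠-39.5° Ω.
Step 4 — Source phasor: V = 9.91∠60.0° V = 4.955 + j8.582 V.
Step 5 — Ohm's law: I = V / Z_total = (4.955 + j8.582) / (65.1 - j53.59) = -0.01932 + j0.1159 A.
Step 6 — Convert to polar: |I| = 0.1175 A, ∠I = 99.5°.

I = 0.1175∠99.5° A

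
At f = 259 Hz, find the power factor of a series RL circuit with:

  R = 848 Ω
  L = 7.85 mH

Step 1 — Angular frequency: ω = 2π·f = 2π·259 = 1627 rad/s.
Step 2 — Component impedances:
  R: Z = R = 848 Ω
  L: Z = jωL = j·1627·0.00785 = 0 + j12.77 Ω
Step 3 — Series combination: Z_total = R + L = 848 + j12.77 Ω = 848.1∠0.9° Ω.
Step 4 — Power factor: PF = cos(φ) = Re(Z)/|Z| = 848/848.1 = 0.9999.
Step 5 — Type: Im(Z) = 12.77 ⇒ lagging (phase φ = 0.9°).

PF = 0.9999 (lagging, φ = 0.9°)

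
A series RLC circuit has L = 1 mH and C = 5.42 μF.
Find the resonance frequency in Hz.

Step 1 — Resonance condition Im(Z)=0 gives ω₀ = 1/√(LC).
Step 2 — ω₀ = 1/√(0.001·5.42e-06) = 1.358e+04 rad/s.
Step 3 — f₀ = ω₀/(2π) = 2162 Hz.

f₀ = 2162 Hz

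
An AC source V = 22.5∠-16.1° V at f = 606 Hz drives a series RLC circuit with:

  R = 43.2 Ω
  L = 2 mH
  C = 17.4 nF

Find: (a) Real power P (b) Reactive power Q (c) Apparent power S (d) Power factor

Step 1 — Angular frequency: ω = 2π·f = 2π·606 = 3808 rad/s.
Step 2 — Component impedances:
  R: Z = R = 43.2 Ω
  L: Z = jωL = j·3808·0.002 = 0 + j7.615 Ω
  C: Z = 1/(jωC) = -j/(ω·C) = 0 - j1.509e+04 Ω
Step 3 — Series combination: Z_total = R + L + C = 43.2 - j1.509e+04 Ω = 1.509e+04∠-89.8° Ω.
Step 4 — Source phasor: V = 22.5∠-16.1° V = 21.62 - j6.24 V.
Step 5 — Current: I = V / Z = 0.0004177 + j0.001432 A = 0.001491∠73.7° A.
Step 6 — Complex power: S = V·I* = 9.609e-05 - j0.03356 VA.
Step 7 — Real power: P = Re(S) = 9.609e-05 W.
Step 8 — Reactive power: Q = Im(S) = -0.03356 VAR.
Step 9 — Apparent power: |S| = 0.03356 VA.
Step 10 — Power factor: PF = P/|S| = 0.002864 (leading).

(a) P = 9.609e-05 W  (b) Q = -0.03356 VAR  (c) S = 0.03356 VA  (d) PF = 0.002864 (leading)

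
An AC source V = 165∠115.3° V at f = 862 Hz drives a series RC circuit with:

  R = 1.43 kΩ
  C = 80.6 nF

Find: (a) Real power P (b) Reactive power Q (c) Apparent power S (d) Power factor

Step 1 — Angular frequency: ω = 2π·f = 2π·862 = 5416 rad/s.
Step 2 — Component impedances:
  R: Z = R = 1430 Ω
  C: Z = 1/(jωC) = -j/(ω·C) = 0 - j2291 Ω
Step 3 — Series combination: Z_total = R + C = 1430 - j2291 Ω = 2700∠-58.0° Ω.
Step 4 — Source phasor: V = 165∠115.3° V = -70.51 + j149.2 V.
Step 5 — Current: I = V / Z = -0.06069 + j0.007102 A = 0.0611∠173.3° A.
Step 6 — Complex power: S = V·I* = 5.339 - j8.552 VA.
Step 7 — Real power: P = Re(S) = 5.339 W.
Step 8 — Reactive power: Q = Im(S) = -8.552 VAR.
Step 9 — Apparent power: |S| = 10.08 VA.
Step 10 — Power factor: PF = P/|S| = 0.5295 (leading).

(a) P = 5.339 W  (b) Q = -8.552 VAR  (c) S = 10.08 VA  (d) PF = 0.5295 (leading)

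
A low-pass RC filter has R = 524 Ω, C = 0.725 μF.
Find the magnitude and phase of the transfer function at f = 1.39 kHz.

Step 1 — Angular frequency: ω = 2π·1390 = 8734 rad/s.
Step 2 — Transfer function: H(jω) = 1/(1 + jωRC).
Step 3 — Denominator: 1 + jωRC = 1 + j·8734·524·7.25e-07 = 1 + j3.318.
Step 4 — H = 0.08327 - j0.2763.
Step 5 — Magnitude: |H| = 0.2886 (-10.8 dB); phase: φ = -73.2°.

|H| = 0.2886 (-10.8 dB), φ = -73.2°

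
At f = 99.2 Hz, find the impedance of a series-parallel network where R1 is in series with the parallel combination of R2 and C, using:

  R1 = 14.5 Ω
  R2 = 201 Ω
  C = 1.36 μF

Step 1 — Angular frequency: ω = 2π·f = 2π·99.2 = 623.3 rad/s.
Step 2 — Component impedances:
  R1: Z = R = 14.5 Ω
  R2: Z = R = 201 Ω
  C: Z = 1/(jωC) = -j/(ω·C) = 0 - j1180 Ω
Step 3 — Parallel branch: R2 || C = 1/(1/R2 + 1/C) = 195.3 - j33.28 Ω.
Step 4 — Series with R1: Z_total = R1 + (R2 || C) = 209.8 - j33.28 Ω = 212.5∠-9.0° Ω.

Z = 209.8 - j33.28 Ω = 212.5∠-9.0° Ω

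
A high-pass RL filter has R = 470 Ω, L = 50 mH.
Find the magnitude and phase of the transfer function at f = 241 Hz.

Step 1 — Angular frequency: ω = 2π·241 = 1514 rad/s.
Step 2 — Transfer function: H(jω) = jωL/(R + jωL).
Step 3 — Numerator jωL = j·75.71; denominator R + jωL = 470 + j75.71.
Step 4 — H = 0.02529 + j0.157.
Step 5 — Magnitude: |H| = 0.159 (-16.0 dB); phase: φ = 80.8°.

|H| = 0.159 (-16.0 dB), φ = 80.8°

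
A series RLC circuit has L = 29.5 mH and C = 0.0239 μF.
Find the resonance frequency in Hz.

Step 1 — Resonance condition Im(Z)=0 gives ω₀ = 1/√(LC).
Step 2 — ω₀ = 1/√(0.0295·2.39e-08) = 3.766e+04 rad/s.
Step 3 — f₀ = ω₀/(2π) = 5994 Hz.

f₀ = 5994 Hz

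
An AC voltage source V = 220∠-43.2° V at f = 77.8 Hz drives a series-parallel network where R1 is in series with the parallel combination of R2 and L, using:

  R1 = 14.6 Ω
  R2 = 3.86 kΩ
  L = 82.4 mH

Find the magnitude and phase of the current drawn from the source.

Step 1 — Angular frequency: ω = 2π·f = 2π·77.8 = 488.8 rad/s.
Step 2 — Component impedances:
  R1: Z = R = 14.6 Ω
  R2: Z = R = 3860 Ω
  L: Z = jωL = j·488.8·0.0824 = 0 + j40.28 Ω
Step 3 — Parallel branch: R2 || L = 1/(1/R2 + 1/L) = 0.4203 + j40.28 Ω.
Step 4 — Series with R1: Z_total = R1 + (R2 || L) = 15.02 + j40.28 Ω = 42.99∠69.5° Ω.
Step 5 — Source phasor: V = 220∠-43.2° V = 160.4 - j150.6 V.
Step 6 — Ohm's law: I = V / Z_total = (160.4 - j150.6) / (15.02 + j40.28) = -1.979 - j4.72 A.
Step 7 — Convert to polar: |I| = 5.118 A, ∠I = -112.7°.

I = 5.118∠-112.7° A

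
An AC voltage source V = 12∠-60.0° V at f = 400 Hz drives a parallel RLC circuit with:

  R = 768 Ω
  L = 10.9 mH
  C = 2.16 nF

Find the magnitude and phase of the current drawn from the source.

Step 1 — Angular frequency: ω = 2π·f = 2π·400 = 2513 rad/s.
Step 2 — Component impedances:
  R: Z = R = 768 Ω
  L: Z = jωL = j·2513·0.0109 = 0 + j27.39 Ω
  C: Z = 1/(jωC) = -j/(ω·C) = 0 - j1.842e+05 Ω
Step 3 — Parallel combination: 1/Z_total = 1/R + 1/L + 1/C; Z_total = 0.9762 + j27.36 Ω = 27.38∠88.0° Ω.
Step 4 — Source phasor: V = 12∠-60.0° V = 6 - j10.39 V.
Step 5 — Ohm's law: I = V / Z_total = (6 - j10.39) / (0.9762 + j27.36) = -0.3715 - j0.2325 A.
Step 6 — Convert to polar: |I| = 0.4383 A, ∠I = -148.0°.

I = 0.4383∠-148.0° A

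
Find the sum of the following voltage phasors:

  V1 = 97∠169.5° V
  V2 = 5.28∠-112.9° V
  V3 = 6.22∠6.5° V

Step 1 — Convert each phasor to rectangular form:
  V1 = 97·(cos(169.5°) + j·sin(169.5°)) = -95.38 + j17.68 V
  V2 = 5.28·(cos(-112.9°) + j·sin(-112.9°)) = -2.055 - j4.864 V
  V3 = 6.22·(cos(6.5°) + j·sin(6.5°)) = 6.18 + j0.7041 V
Step 2 — Sum components: V_total = -91.25 + j13.52 V.
Step 3 — Convert to polar: |V_total| = 92.25 V, ∠V_total = 171.6°.

V_total = 92.25∠171.6° V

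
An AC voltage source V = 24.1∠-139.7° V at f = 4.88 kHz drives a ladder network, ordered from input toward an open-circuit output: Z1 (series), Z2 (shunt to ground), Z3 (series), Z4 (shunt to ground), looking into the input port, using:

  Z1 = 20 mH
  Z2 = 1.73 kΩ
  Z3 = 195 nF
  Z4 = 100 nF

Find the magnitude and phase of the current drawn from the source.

Step 1 — Angular frequency: ω = 2π·f = 2π·4880 = 3.066e+04 rad/s.
Step 2 — Component impedances:
  Z1: Z = jωL = j·3.066e+04·0.02 = 0 + j613.2 Ω
  Z2: Z = R = 1730 Ω
  Z3: Z = 1/(jωC) = -j/(ω·C) = 0 - j167.2 Ω
  Z4: Z = 1/(jωC) = -j/(ω·C) = 0 - j326.1 Ω
Step 3 — Ladder network (open output): work backward from the far end, alternating series and parallel combinations. Z_in = 130.1 + j157 Ω = 203.9∠50.3° Ω.
Step 4 — Source phasor: V = 24.1∠-139.7° V = -18.38 - j15.59 V.
Step 5 — Ohm's law: I = V / Z_total = (-18.38 - j15.59) / (130.1 + j157) = -0.1164 + j0.02061 A.
Step 6 — Convert to polar: |I| = 0.1182 A, ∠I = 170.0°.

I = 0.1182∠170.0° A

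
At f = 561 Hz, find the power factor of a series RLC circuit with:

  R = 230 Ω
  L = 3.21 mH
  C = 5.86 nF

Step 1 — Angular frequency: ω = 2π·f = 2π·561 = 3525 rad/s.
Step 2 — Component impedances:
  R: Z = R = 230 Ω
  L: Z = jωL = j·3525·0.00321 = 0 + j11.31 Ω
  C: Z = 1/(jωC) = -j/(ω·C) = 0 - j4.841e+04 Ω
Step 3 — Series combination: Z_total = R + L + C = 230 - j4.84e+04 Ω = 4.84e+04∠-89.7° Ω.
Step 4 — Power factor: PF = cos(φ) = Re(Z)/|Z| = 230/4.84e+04 = 0.004752.
Step 5 — Type: Im(Z) = -4.84e+04 ⇒ leading (phase φ = -89.7°).

PF = 0.004752 (leading, φ = -89.7°)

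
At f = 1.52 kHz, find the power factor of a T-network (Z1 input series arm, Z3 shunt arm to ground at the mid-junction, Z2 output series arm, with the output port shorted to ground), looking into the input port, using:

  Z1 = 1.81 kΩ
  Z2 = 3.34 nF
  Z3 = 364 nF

Step 1 — Angular frequency: ω = 2π·f = 2π·1520 = 9550 rad/s.
Step 2 — Component impedances:
  Z1: Z = R = 1810 Ω
  Z2: Z = 1/(jωC) = -j/(ω·C) = 0 - j3.135e+04 Ω
  Z3: Z = 1/(jωC) = -j/(ω·C) = 0 - j287.7 Ω
Step 3 — With the output port shorted to ground, the output series arm Z2 runs from the junction to ground; the shunt arm Z3 also runs from the junction to ground. They appear in parallel: Z3 || Z2 = 0 - j285 Ω.
Step 4 — Series with input arm Z1: Z_in = Z1 + (Z3 || Z2) = 1810 - j285 Ω = 1832∠-8.9° Ω.
Step 5 — Power factor: PF = cos(φ) = Re(Z)/|Z| = 1810/1832.3 = 0.9878.
Step 6 — Type: Im(Z) = -285 ⇒ leading (phase φ = -8.9°).

PF = 0.9878 (leading, φ = -8.9°)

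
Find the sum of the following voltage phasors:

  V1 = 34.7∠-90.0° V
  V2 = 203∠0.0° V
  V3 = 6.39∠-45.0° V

Step 1 — Convert each phasor to rectangular form:
  V1 = 34.7·(cos(-90.0°) + j·sin(-90.0°)) = 0 - j34.7 V
  V2 = 203·(cos(0.0°) + j·sin(0.0°)) = 203 V
  V3 = 6.39·(cos(-45.0°) + j·sin(-45.0°)) = 4.518 - j4.518 V
Step 2 — Sum components: V_total = 207.5 - j39.22 V.
Step 3 — Convert to polar: |V_total| = 211.2 V, ∠V_total = -10.7°.

V_total = 211.2∠-10.7° V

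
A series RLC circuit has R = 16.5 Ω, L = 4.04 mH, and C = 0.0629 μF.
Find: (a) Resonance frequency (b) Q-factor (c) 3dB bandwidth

Step 1 — Resonance: ω₀ = 1/√(LC) = 1/√(0.00404·6.29e-08) = 6.273e+04 rad/s.
Step 2 — f₀ = ω₀/(2π) = 9984 Hz.
Step 3 — Series Q: Q = ω₀L/R = 6.273e+04·0.00404/16.5 = 15.36.
Step 4 — Bandwidth: Δω = ω₀/Q = 4084 rad/s; BW = Δω/(2π) = 650 Hz.

(a) f₀ = 9984 Hz  (b) Q = 15.36  (c) BW = 650 Hz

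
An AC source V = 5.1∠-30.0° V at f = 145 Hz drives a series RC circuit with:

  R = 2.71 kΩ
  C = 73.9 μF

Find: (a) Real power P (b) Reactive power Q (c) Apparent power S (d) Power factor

Step 1 — Angular frequency: ω = 2π·f = 2π·145 = 911.1 rad/s.
Step 2 — Component impedances:
  R: Z = R = 2710 Ω
  C: Z = 1/(jωC) = -j/(ω·C) = 0 - j14.85 Ω
Step 3 — Series combination: Z_total = R + C = 2710 - j14.85 Ω = 2710∠-0.3° Ω.
Step 4 — Source phasor: V = 5.1∠-30.0° V = 4.417 - j2.55 V.
Step 5 — Current: I = V / Z = 0.001635 - j0.000932 A = 0.001882∠-29.7° A.
Step 6 — Complex power: S = V·I* = 0.009597 - j5.26e-05 VA.
Step 7 — Real power: P = Re(S) = 0.009597 W.
Step 8 — Reactive power: Q = Im(S) = -5.26e-05 VAR.
Step 9 — Apparent power: |S| = 0.009598 VA.
Step 10 — Power factor: PF = P/|S| = 1 (leading).

(a) P = 0.009597 W  (b) Q = -5.26e-05 VAR  (c) S = 0.009598 VA  (d) PF = 1 (leading)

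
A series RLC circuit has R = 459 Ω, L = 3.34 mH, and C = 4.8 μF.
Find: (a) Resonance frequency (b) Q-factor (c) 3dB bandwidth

Step 1 — Resonance condition Im(Z)=0 gives ω₀ = 1/√(LC).
Step 2 — ω₀ = 1/√(0.00334·4.8e-06) = 7898 rad/s.
Step 3 — f₀ = ω₀/(2π) = 1257 Hz.
Step 4 — Series Q: Q = ω₀L/R = 7898·0.00334/459 = 0.05747.
Step 5 — 3dB bandwidth: Δω = ω₀/Q = 1.374e+05 rad/s; BW = Δω/(2π) = 2.187e+04 Hz.

(a) f₀ = 1257 Hz  (b) Q = 0.05747  (c) BW = 2.187e+04 Hz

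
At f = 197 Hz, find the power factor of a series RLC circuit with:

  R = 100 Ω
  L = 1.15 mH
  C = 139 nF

Step 1 — Angular frequency: ω = 2π·f = 2π·197 = 1238 rad/s.
Step 2 — Component impedances:
  R: Z = R = 100 Ω
  L: Z = jωL = j·1238·0.00115 = 0 + j1.423 Ω
  C: Z = 1/(jωC) = -j/(ω·C) = 0 - j5812 Ω
Step 3 — Series combination: Z_total = R + L + C = 100 - j5811 Ω = 5812∠-89.0° Ω.
Step 4 — Power factor: PF = cos(φ) = Re(Z)/|Z| = 100/5812 = 0.01721.
Step 5 — Type: Im(Z) = -5811 ⇒ leading (phase φ = -89.0°).

PF = 0.01721 (leading, φ = -89.0°)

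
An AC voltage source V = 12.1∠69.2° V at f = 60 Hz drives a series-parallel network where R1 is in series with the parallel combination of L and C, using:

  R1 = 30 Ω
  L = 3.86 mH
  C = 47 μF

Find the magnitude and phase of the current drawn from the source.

Step 1 — Angular frequency: ω = 2π·f = 2π·60 = 377 rad/s.
Step 2 — Component impedances:
  R1: Z = R = 30 Ω
  L: Z = jωL = j·377·0.00386 = 0 + j1.455 Ω
  C: Z = 1/(jωC) = -j/(ω·C) = 0 - j56.44 Ω
Step 3 — Parallel branch: L || C = 1/(1/L + 1/C) = 0 + j1.494 Ω.
Step 4 — Series with R1: Z_total = R1 + (L || C) = 30 + j1.494 Ω = 30.04∠2.9° Ω.
Step 5 — Source phasor: V = 12.1∠69.2° V = 4.297 + j11.31 V.
Step 6 — Ohm's law: I = V / Z_total = (4.297 + j11.31) / (30 + j1.494) = 0.1616 + j0.369 A.
Step 7 — Convert to polar: |I| = 0.4028 A, ∠I = 66.3°.

I = 0.4028∠66.3° A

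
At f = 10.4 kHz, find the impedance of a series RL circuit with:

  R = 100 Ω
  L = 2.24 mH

Step 1 — Angular frequency: ω = 2π·f = 2π·1.04e+04 = 6.535e+04 rad/s.
Step 2 — Component impedances:
  R: Z = R = 100 Ω
  L: Z = jωL = j·6.535e+04·0.00224 = 0 + j146.4 Ω
Step 3 — Series combination: Z_total = R + L = 100 + j146.4 Ω = 177.3∠55.7° Ω.

Z = 100 + j146.4 Ω = 177.3∠55.7° Ω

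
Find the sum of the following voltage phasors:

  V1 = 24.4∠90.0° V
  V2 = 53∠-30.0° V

Step 1 — Convert each phasor to rectangular form:
  V1 = 24.4·(cos(90.0°) + j·sin(90.0°)) = 0 + j24.4 V
  V2 = 53·(cos(-30.0°) + j·sin(-30.0°)) = 45.9 - j26.5 V
Step 2 — Sum components: V_total = 45.9 - j2.1 V.
Step 3 — Convert to polar: |V_total| = 45.95 V, ∠V_total = -2.6°.

V_total = 45.95∠-2.6° V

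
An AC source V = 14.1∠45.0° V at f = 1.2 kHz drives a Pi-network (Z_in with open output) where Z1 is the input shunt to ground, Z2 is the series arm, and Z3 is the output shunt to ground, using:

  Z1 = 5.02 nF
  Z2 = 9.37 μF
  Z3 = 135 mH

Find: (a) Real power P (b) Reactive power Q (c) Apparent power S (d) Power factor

Step 1 — Angular frequency: ω = 2π·f = 2π·1200 = 7540 rad/s.
Step 2 — Component impedances:
  Z1: Z = 1/(jωC) = -j/(ω·C) = 0 - j2.642e+04 Ω
  Z2: Z = 1/(jωC) = -j/(ω·C) = 0 - j14.15 Ω
  Z3: Z = jωL = j·7540·0.135 = 0 + j1018 Ω
Step 3 — With open output, the series arm Z2 and the output shunt Z3 appear in series to ground: Z2 + Z3 = 0 + j1004 Ω.
Step 4 — Parallel with input shunt Z1: Z_in = Z1 || (Z2 + Z3) = 0 + j1043 Ω = 1043∠90.0° Ω.
Step 5 — Source phasor: V = 14.1∠45.0° V = 9.97 + j9.97 V.
Step 6 — Current: I = V / Z = 0.009556 - j0.009556 A = 0.01351∠-45.0° A.
Step 7 — Complex power: S = V·I* = 0 + j0.1905 VA.
Step 8 — Real power: P = Re(S) = 0 W.
Step 9 — Reactive power: Q = Im(S) = 0.1905 VAR.
Step 10 — Apparent power: |S| = 0.1905 VA.
Step 11 — Power factor: PF = P/|S| = 0 (lagging).

(a) P = 0 W  (b) Q = 0.1905 VAR  (c) S = 0.1905 VA  (d) PF = 0 (lagging)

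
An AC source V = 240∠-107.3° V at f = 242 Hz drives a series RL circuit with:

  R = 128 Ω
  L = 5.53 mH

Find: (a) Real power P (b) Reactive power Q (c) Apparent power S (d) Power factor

Step 1 — Angular frequency: ω = 2π·f = 2π·242 = 1521 rad/s.
Step 2 — Component impedances:
  R: Z = R = 128 Ω
  L: Z = jωL = j·1521·0.00553 = 0 + j8.409 Ω
Step 3 — Series combination: Z_total = R + L = 128 + j8.409 Ω = 128.3∠3.8° Ω.
Step 4 — Source phasor: V = 240∠-107.3° V = -71.37 - j229.1 V.
Step 5 — Current: I = V / Z = -0.6723 - j1.746 A = 1.871∠-111.1° A.
Step 6 — Complex power: S = V·I* = 448.1 + j29.43 VA.
Step 7 — Real power: P = Re(S) = 448.1 W.
Step 8 — Reactive power: Q = Im(S) = 29.43 VAR.
Step 9 — Apparent power: |S| = 449 VA.
Step 10 — Power factor: PF = P/|S| = 0.9978 (lagging).

(a) P = 448.1 W  (b) Q = 29.43 VAR  (c) S = 449 VA  (d) PF = 0.9978 (lagging)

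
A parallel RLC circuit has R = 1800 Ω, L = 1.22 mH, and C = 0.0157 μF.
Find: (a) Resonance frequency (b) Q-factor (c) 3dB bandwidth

Step 1 — Resonance: ω₀ = 1/√(LC) = 1/√(0.00122·1.57e-08) = 2.285e+05 rad/s.
Step 2 — f₀ = ω₀/(2π) = 3.637e+04 Hz.
Step 3 — Parallel Q: Q = R/(ω₀L) = 1800/(2.285e+05·0.00122) = 6.457.
Step 4 — Bandwidth: Δω = ω₀/Q = 3.539e+04 rad/s; BW = Δω/(2π) = 5632 Hz.

(a) f₀ = 3.637e+04 Hz  (b) Q = 6.457  (c) BW = 5632 Hz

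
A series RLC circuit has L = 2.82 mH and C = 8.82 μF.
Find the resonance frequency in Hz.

Step 1 — Resonance condition Im(Z)=0 gives ω₀ = 1/√(LC).
Step 2 — ω₀ = 1/√(0.00282·8.82e-06) = 6341 rad/s.
Step 3 — f₀ = ω₀/(2π) = 1009 Hz.

f₀ = 1009 Hz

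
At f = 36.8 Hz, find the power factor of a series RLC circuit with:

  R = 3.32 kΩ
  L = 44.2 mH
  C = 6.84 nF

Step 1 — Angular frequency: ω = 2π·f = 2π·36.8 = 231.2 rad/s.
Step 2 — Component impedances:
  R: Z = R = 3320 Ω
  L: Z = jωL = j·231.2·0.0442 = 0 + j10.22 Ω
  C: Z = 1/(jωC) = -j/(ω·C) = 0 - j6.323e+05 Ω
Step 3 — Series combination: Z_total = R + L + C = 3320 - j6.323e+05 Ω = 6.323e+05∠-89.7° Ω.
Step 4 — Power factor: PF = cos(φ) = Re(Z)/|Z| = 3320/6.323e+05 = 0.005251.
Step 5 — Type: Im(Z) = -6.323e+05 ⇒ leading (phase φ = -89.7°).

PF = 0.005251 (leading, φ = -89.7°)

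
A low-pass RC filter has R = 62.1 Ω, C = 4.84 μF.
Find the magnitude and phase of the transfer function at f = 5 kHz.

Step 1 — Angular frequency: ω = 2π·5000 = 3.142e+04 rad/s.
Step 2 — Transfer function: H(jω) = 1/(1 + jωRC).
Step 3 — Denominator: 1 + jωRC = 1 + j·3.142e+04·62.1·4.84e-06 = 1 + j9.442.
Step 4 — H = 0.01109 - j0.1047.
Step 5 — Magnitude: |H| = 0.1053 (-19.6 dB); phase: φ = -84.0°.

|H| = 0.1053 (-19.6 dB), φ = -84.0°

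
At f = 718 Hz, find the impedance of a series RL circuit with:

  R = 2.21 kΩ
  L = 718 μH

Step 1 — Angular frequency: ω = 2π·f = 2π·718 = 4511 rad/s.
Step 2 — Component impedances:
  R: Z = R = 2210 Ω
  L: Z = jωL = j·4511·0.000718 = 0 + j3.239 Ω
Step 3 — Series combination: Z_total = R + L = 2210 + j3.239 Ω = 2210∠0.1° Ω.

Z = 2210 + j3.239 Ω = 2210∠0.1° Ω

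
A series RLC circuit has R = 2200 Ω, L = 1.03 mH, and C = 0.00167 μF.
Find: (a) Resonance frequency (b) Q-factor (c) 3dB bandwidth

Step 1 — Resonance: ω₀ = 1/√(LC) = 1/√(0.00103·1.67e-09) = 7.625e+05 rad/s.
Step 2 — f₀ = ω₀/(2π) = 1.214e+05 Hz.
Step 3 — Series Q: Q = ω₀L/R = 7.625e+05·0.00103/2200 = 0.357.
Step 4 — Bandwidth: Δω = ω₀/Q = 2.136e+06 rad/s; BW = Δω/(2π) = 3.399e+05 Hz.

(a) f₀ = 1.214e+05 Hz  (b) Q = 0.357  (c) BW = 3.399e+05 Hz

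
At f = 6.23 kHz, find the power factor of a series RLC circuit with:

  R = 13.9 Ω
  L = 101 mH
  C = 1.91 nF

Step 1 — Angular frequency: ω = 2π·f = 2π·6230 = 3.914e+04 rad/s.
Step 2 — Component impedances:
  R: Z = R = 13.9 Ω
  L: Z = jωL = j·3.914e+04·0.101 = 0 + j3954 Ω
  C: Z = 1/(jωC) = -j/(ω·C) = 0 - j1.338e+04 Ω
Step 3 — Series combination: Z_total = R + L + C = 13.9 - j9422 Ω = 9422∠-89.9° Ω.
Step 4 — Power factor: PF = cos(φ) = Re(Z)/|Z| = 13.9/9422 = 0.001475.
Step 5 — Type: Im(Z) = -9422 ⇒ leading (phase φ = -89.9°).

PF = 0.001475 (leading, φ = -89.9°)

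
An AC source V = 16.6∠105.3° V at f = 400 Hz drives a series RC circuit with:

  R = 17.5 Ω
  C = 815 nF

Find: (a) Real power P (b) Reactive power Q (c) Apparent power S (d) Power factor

Step 1 — Angular frequency: ω = 2π·f = 2π·400 = 2513 rad/s.
Step 2 — Component impedances:
  R: Z = R = 17.5 Ω
  C: Z = 1/(jωC) = -j/(ω·C) = 0 - j488.2 Ω
Step 3 — Series combination: Z_total = R + C = 17.5 - j488.2 Ω = 488.5∠-87.9° Ω.
Step 4 — Source phasor: V = 16.6∠105.3° V = -4.38 + j16.01 V.
Step 5 — Current: I = V / Z = -0.03308 - j0.007787 A = 0.03398∠-166.8° A.
Step 6 — Complex power: S = V·I* = 0.02021 - j0.5637 VA.
Step 7 — Real power: P = Re(S) = 0.02021 W.
Step 8 — Reactive power: Q = Im(S) = -0.5637 VAR.
Step 9 — Apparent power: |S| = 0.5641 VA.
Step 10 — Power factor: PF = P/|S| = 0.03582 (leading).

(a) P = 0.02021 W  (b) Q = -0.5637 VAR  (c) S = 0.5641 VA  (d) PF = 0.03582 (leading)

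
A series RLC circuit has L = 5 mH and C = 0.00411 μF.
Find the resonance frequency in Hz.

Step 1 — Resonance condition Im(Z)=0 gives ω₀ = 1/√(LC).
Step 2 — ω₀ = 1/√(0.005·4.11e-09) = 2.206e+05 rad/s.
Step 3 — f₀ = ω₀/(2π) = 3.511e+04 Hz.

f₀ = 3.511e+04 Hz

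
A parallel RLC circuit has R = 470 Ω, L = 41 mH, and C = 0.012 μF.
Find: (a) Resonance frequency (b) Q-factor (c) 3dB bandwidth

Step 1 — Resonance: ω₀ = 1/√(LC) = 1/√(0.041·1.2e-08) = 4.508e+04 rad/s.
Step 2 — f₀ = ω₀/(2π) = 7175 Hz.
Step 3 — Parallel Q: Q = R/(ω₀L) = 470/(4.508e+04·0.041) = 0.2543.
Step 4 — Bandwidth: Δω = ω₀/Q = 1.773e+05 rad/s; BW = Δω/(2π) = 2.822e+04 Hz.

(a) f₀ = 7175 Hz  (b) Q = 0.2543  (c) BW = 2.822e+04 Hz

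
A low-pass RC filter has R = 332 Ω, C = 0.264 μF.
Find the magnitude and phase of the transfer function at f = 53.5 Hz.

Step 1 — Angular frequency: ω = 2π·53.5 = 336.2 rad/s.
Step 2 — Transfer function: H(jω) = 1/(1 + jωRC).
Step 3 — Denominator: 1 + jωRC = 1 + j·336.2·332·2.64e-07 = 1 + j0.02946.
Step 4 — H = 0.9991 - j0.02944.
Step 5 — Magnitude: |H| = 0.9996 (-0.0 dB); phase: φ = -1.7°.

|H| = 0.9996 (-0.0 dB), φ = -1.7°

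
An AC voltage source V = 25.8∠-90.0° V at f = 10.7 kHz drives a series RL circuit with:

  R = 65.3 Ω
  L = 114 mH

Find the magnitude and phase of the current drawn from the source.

Step 1 — Angular frequency: ω = 2π·f = 2π·1.07e+04 = 6.723e+04 rad/s.
Step 2 — Component impedances:
  R: Z = R = 65.3 Ω
  L: Z = jωL = j·6.723e+04·0.114 = 0 + j7664 Ω
Step 3 — Series combination: Z_total = R + L = 65.3 + j7664 Ω = 7665∠89.5° Ω.
Step 4 — Source phasor: V = 25.8∠-90.0° V = 0 - j25.8 V.
Step 5 — Ohm's law: I = V / Z_total = (0 - j25.8) / (65.3 + j7664) = -0.003366 - j2.868e-05 A.
Step 6 — Convert to polar: |I| = 0.003366 A, ∠I = -179.5°.

I = 0.003366∠-179.5° A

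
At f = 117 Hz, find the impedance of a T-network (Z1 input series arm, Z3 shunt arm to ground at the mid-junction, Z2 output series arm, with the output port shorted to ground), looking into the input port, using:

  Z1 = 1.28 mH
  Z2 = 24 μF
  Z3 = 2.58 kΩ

Step 1 — Angular frequency: ω = 2π·f = 2π·117 = 735.1 rad/s.
Step 2 — Component impedances:
  Z1: Z = jωL = j·735.1·0.00128 = 0 + j0.941 Ω
  Z2: Z = 1/(jωC) = -j/(ω·C) = 0 - j56.68 Ω
  Z3: Z = R = 2580 Ω
Step 3 — With the output port shorted to ground, the output series arm Z2 runs from the junction to ground; the shunt arm Z3 also runs from the junction to ground. They appear in parallel: Z3 || Z2 = 1.245 - j56.65 Ω.
Step 4 — Series with input arm Z1: Z_in = Z1 + (Z3 || Z2) = 1.245 - j55.71 Ω = 55.72∠-88.7° Ω.

Z = 1.245 - j55.71 Ω = 55.72∠-88.7° Ω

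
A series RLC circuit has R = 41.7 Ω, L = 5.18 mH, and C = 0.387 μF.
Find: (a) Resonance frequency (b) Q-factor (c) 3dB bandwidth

Step 1 — Resonance: ω₀ = 1/√(LC) = 1/√(0.00518·3.87e-07) = 2.233e+04 rad/s.
Step 2 — f₀ = ω₀/(2π) = 3555 Hz.
Step 3 — Series Q: Q = ω₀L/R = 2.233e+04·0.00518/41.7 = 2.774.
Step 4 — Bandwidth: Δω = ω₀/Q = 8050 rad/s; BW = Δω/(2π) = 1281 Hz.

(a) f₀ = 3555 Hz  (b) Q = 2.774  (c) BW = 1281 Hz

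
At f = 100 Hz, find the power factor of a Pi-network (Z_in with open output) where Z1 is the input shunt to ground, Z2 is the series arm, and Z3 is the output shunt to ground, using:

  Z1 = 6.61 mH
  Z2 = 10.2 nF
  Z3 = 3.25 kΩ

Step 1 — Angular frequency: ω = 2π·f = 2π·100 = 628.3 rad/s.
Step 2 — Component impedances:
  Z1: Z = jωL = j·628.3·0.00661 = 0 + j4.153 Ω
  Z2: Z = 1/(jωC) = -j/(ω·C) = 0 - j1.56e+05 Ω
  Z3: Z = R = 3250 Ω
Step 3 — With open output, the series arm Z2 and the output shunt Z3 appear in series to ground: Z2 + Z3 = 3250 - j1.56e+05 Ω.
Step 4 — Parallel with input shunt Z1: Z_in = Z1 || (Z2 + Z3) = 2.302e-06 + j4.153 Ω = 4.153∠90.0° Ω.
Step 5 — Power factor: PF = cos(φ) = Re(Z)/|Z| = 2.3017e-06/4.1533 = 5.542e-07.
Step 6 — Type: Im(Z) = 4.153 ⇒ lagging (phase φ = 90.0°).

PF = 5.542e-07 (lagging, φ = 90.0°)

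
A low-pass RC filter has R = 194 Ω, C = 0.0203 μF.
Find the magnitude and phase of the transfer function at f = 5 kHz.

Step 1 — Angular frequency: ω = 2π·5000 = 3.142e+04 rad/s.
Step 2 — Transfer function: H(jω) = 1/(1 + jωRC).
Step 3 — Denominator: 1 + jωRC = 1 + j·3.142e+04·194·2.03e-08 = 1 + j0.1237.
Step 4 — H = 0.9849 - j0.1219.
Step 5 — Magnitude: |H| = 0.9924 (-0.1 dB); phase: φ = -7.1°.

|H| = 0.9924 (-0.1 dB), φ = -7.1°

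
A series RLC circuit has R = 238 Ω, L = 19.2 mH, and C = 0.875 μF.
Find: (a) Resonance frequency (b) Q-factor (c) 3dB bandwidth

Step 1 — Resonance: ω₀ = 1/√(LC) = 1/√(0.0192·8.75e-07) = 7715 rad/s.
Step 2 — f₀ = ω₀/(2π) = 1228 Hz.
Step 3 — Series Q: Q = ω₀L/R = 7715·0.0192/238 = 0.6224.
Step 4 — Bandwidth: Δω = ω₀/Q = 1.24e+04 rad/s; BW = Δω/(2π) = 1973 Hz.

(a) f₀ = 1228 Hz  (b) Q = 0.6224  (c) BW = 1973 Hz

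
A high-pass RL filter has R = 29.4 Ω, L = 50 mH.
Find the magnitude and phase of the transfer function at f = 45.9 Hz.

Step 1 — Angular frequency: ω = 2π·45.9 = 288.4 rad/s.
Step 2 — Transfer function: H(jω) = jωL/(R + jωL).
Step 3 — Numerator jωL = j·14.42; denominator R + jωL = 29.4 + j14.42.
Step 4 — H = 0.1939 + j0.3954.
Step 5 — Magnitude: |H| = 0.4404 (-7.1 dB); phase: φ = 63.9°.

|H| = 0.4404 (-7.1 dB), φ = 63.9°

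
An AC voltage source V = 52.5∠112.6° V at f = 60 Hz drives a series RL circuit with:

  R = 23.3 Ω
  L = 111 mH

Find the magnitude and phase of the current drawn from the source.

Step 1 — Angular frequency: ω = 2π·f = 2π·60 = 377 rad/s.
Step 2 — Component impedances:
  R: Z = R = 23.3 Ω
  L: Z = jωL = j·377·0.111 = 0 + j41.85 Ω
Step 3 — Series combination: Z_total = R + L = 23.3 + j41.85 Ω = 47.9∠60.9° Ω.
Step 4 — Source phasor: V = 52.5∠112.6° V = -20.18 + j48.47 V.
Step 5 — Ohm's law: I = V / Z_total = (-20.18 + j48.47) / (23.3 + j41.85) = 0.6792 + j0.8603 A.
Step 6 — Convert to polar: |I| = 1.096 A, ∠I = 51.7°.

I = 1.096∠51.7° A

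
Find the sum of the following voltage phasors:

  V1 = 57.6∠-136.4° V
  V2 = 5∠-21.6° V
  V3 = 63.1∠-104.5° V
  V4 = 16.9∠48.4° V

Step 1 — Convert each phasor to rectangular form:
  V1 = 57.6·(cos(-136.4°) + j·sin(-136.4°)) = -41.71 - j39.72 V
  V2 = 5·(cos(-21.6°) + j·sin(-21.6°)) = 4.649 - j1.841 V
  V3 = 63.1·(cos(-104.5°) + j·sin(-104.5°)) = -15.8 - j61.09 V
  V4 = 16.9·(cos(48.4°) + j·sin(48.4°)) = 11.22 + j12.64 V
Step 2 — Sum components: V_total = -41.64 - j90.02 V.
Step 3 — Convert to polar: |V_total| = 99.18 V, ∠V_total = -114.8°.

V_total = 99.18∠-114.8° V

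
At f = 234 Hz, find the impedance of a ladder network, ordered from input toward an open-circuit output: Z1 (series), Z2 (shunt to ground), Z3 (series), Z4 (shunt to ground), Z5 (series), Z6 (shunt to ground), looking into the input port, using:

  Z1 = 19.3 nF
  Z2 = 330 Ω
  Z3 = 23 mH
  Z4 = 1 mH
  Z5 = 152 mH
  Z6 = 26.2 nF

Step 1 — Angular frequency: ω = 2π·f = 2π·234 = 1470 rad/s.
Step 2 — Component impedances:
  Z1: Z = 1/(jωC) = -j/(ω·C) = 0 - j3.524e+04 Ω
  Z2: Z = R = 330 Ω
  Z3: Z = jωL = j·1470·0.023 = 0 + j33.82 Ω
  Z4: Z = jωL = j·1470·0.001 = 0 + j1.47 Ω
  Z5: Z = jωL = j·1470·0.152 = 0 + j223.5 Ω
  Z6: Z = 1/(jωC) = -j/(ω·C) = 0 - j2.596e+04 Ω
Step 3 — Ladder network (open output): work backward from the far end, alternating series and parallel combinations. Z_in = 3.73 - j3.521e+04 Ω = 3.521e+04∠-90.0° Ω.

Z = 3.73 - j3.521e+04 Ω = 3.521e+04∠-90.0° Ω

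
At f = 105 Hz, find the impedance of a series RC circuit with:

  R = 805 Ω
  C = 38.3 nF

Step 1 — Angular frequency: ω = 2π·f = 2π·105 = 659.7 rad/s.
Step 2 — Component impedances:
  R: Z = R = 805 Ω
  C: Z = 1/(jωC) = -j/(ω·C) = 0 - j3.958e+04 Ω
Step 3 — Series combination: Z_total = R + C = 805 - j3.958e+04 Ω = 3.958e+04∠-88.8° Ω.

Z = 805 - j3.958e+04 Ω = 3.958e+04∠-88.8° Ω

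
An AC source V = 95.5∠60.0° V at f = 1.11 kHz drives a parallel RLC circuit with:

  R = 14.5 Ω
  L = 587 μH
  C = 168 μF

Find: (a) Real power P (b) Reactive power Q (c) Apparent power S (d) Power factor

Step 1 — Angular frequency: ω = 2π·f = 2π·1110 = 6974 rad/s.
Step 2 — Component impedances:
  R: Z = R = 14.5 Ω
  L: Z = jωL = j·6974·0.000587 = 0 + j4.094 Ω
  C: Z = 1/(jωC) = -j/(ω·C) = 0 - j0.8535 Ω
Step 3 — Parallel combination: 1/Z_total = 1/R + 1/L + 1/C; Z_total = 0.07974 - j1.072 Ω = 1.075∠-85.7° Ω.
Step 4 — Source phasor: V = 95.5∠60.0° V = 47.75 + j82.71 V.
Step 5 — Current: I = V / Z = -73.41 + j49.99 A = 88.81∠145.7° A.
Step 6 — Complex power: S = V·I* = 629 - j8458 VA.
Step 7 — Real power: P = Re(S) = 629 W.
Step 8 — Reactive power: Q = Im(S) = -8458 VAR.
Step 9 — Apparent power: |S| = 8482 VA.
Step 10 — Power factor: PF = P/|S| = 0.07416 (leading).

(a) P = 629 W  (b) Q = -8458 VAR  (c) S = 8482 VA  (d) PF = 0.07416 (leading)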